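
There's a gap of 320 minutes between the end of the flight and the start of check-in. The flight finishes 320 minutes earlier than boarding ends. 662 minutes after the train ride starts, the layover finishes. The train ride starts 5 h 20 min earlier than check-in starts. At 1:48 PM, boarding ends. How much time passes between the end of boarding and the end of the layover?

The flight ends at 1:48 PM − 320 min = 8:28 AM.
Check-in starts at 8:28 AM + 320 min = 1:48 PM.
The train ride starts at 1:48 PM − 320 min = 8:28 AM.
The layover ends at 8:28 AM + 662 min = 7:30 PM.
From 1:48 PM to 7:30 PM is 342 minutes.

342 minutes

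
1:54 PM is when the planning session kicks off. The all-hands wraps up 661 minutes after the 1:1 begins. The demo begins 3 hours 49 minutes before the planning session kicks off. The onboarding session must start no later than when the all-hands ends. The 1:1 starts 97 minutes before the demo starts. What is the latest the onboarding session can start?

The demo starts at 1:54 PM − 229 min = 10:05 AM.
The 1:1 starts at 10:05 AM − 97 min = 8:28 AM.
The all-hands ends at 8:28 AM + 661 min = 7:29 PM.
The onboarding session is bounded by the all-hands, so the latest it can start is 7:29 PM.

7:29 PM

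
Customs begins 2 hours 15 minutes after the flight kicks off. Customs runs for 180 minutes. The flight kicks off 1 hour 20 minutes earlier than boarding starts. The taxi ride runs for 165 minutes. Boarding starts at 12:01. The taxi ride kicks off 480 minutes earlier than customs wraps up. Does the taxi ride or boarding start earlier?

the taxi ride

The flight starts at 12:01 − 80 min = 10:41.
Customs starts at 10:41 + 135 min = 12:56.
Customs ends at 12:56 + 180 min = 15:56.
The taxi ride starts at 15:56 − 480 min = 07:56.
The taxi ride starts at 07:56 and boarding starts at 12:01, so the taxi ride is first.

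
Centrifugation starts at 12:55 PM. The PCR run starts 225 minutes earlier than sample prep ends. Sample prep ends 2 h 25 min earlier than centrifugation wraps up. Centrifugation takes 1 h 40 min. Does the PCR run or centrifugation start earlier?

Centrifugation ends at 12:55 PM + 100 min = 2:35 PM.
Sample prep ends at 2:35 PM − 145 min = 12:10 PM.
The PCR run starts at 12:10 PM − 225 min = 8:25 AM.
The PCR run starts at 8:25 AM and centrifugation starts at 12:55 PM, so the PCR run is first.

the PCR run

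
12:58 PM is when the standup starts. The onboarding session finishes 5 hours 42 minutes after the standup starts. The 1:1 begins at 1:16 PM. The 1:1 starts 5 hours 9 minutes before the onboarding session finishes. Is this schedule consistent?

No

The onboarding session ends at 12:58 PM + 342 min = 6:40 PM.
The 1:1 starts at 6:40 PM − 309 min = 1:31 PM.
But the 1:1 is also said to start at 1:16 PM — a 15-minute conflict.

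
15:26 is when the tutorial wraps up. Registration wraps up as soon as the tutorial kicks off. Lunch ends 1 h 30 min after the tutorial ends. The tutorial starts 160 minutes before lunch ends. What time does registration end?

Lunch ends at 15:26 + 90 min = 16:56.
The tutorial starts at 16:56 − 160 min = 14:16.
So registration ends at 14:16.

14:16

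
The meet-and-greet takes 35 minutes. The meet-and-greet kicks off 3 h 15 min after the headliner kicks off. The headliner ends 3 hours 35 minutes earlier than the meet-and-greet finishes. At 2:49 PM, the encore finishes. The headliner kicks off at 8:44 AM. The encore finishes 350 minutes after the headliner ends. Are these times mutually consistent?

Yes

The meet-and-greet starts at 8:44 AM + 195 min = 11:59 AM.
The meet-and-greet ends at 11:59 AM + 35 min = 12:34 PM.
The headliner ends at 12:34 PM − 215 min = 8:59 AM.
The encore ends at 8:59 AM + 350 min = 2:49 PM.
That matches the stated 2:49 PM, so the schedule is consistent.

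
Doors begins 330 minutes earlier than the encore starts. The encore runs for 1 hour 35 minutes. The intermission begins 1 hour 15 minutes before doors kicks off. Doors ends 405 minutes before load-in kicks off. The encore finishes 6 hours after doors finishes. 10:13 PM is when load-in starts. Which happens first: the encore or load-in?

the encore

Doors ends at 10:13 PM − 405 min = 3:28 PM.
The encore ends at 3:28 PM + 360 min = 9:28 PM.
The encore starts at 9:28 PM − 95 min = 7:53 PM.
The encore starts at 7:53 PM and load-in starts at 10:13 PM, so the encore is first.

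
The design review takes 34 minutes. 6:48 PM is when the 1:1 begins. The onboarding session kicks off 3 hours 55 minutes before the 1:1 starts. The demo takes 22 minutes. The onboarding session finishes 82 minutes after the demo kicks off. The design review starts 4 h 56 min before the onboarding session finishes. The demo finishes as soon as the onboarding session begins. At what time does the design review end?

11:31 AM

The onboarding session starts at 6:48 PM − 235 min = 2:53 PM.
So the demo ends at 2:53 PM.
The demo starts at 2:53 PM − 22 min = 2:31 PM.
The onboarding session ends at 2:31 PM + 82 min = 3:53 PM.
The design review starts at 3:53 PM − 296 min = 10:57 AM.
The design review ends at 10:57 AM + 34 min = 11:31 AM.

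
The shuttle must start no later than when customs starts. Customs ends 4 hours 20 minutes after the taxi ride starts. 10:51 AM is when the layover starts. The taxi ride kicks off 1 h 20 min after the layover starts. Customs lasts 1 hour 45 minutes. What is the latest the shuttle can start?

The taxi ride starts at 10:51 AM + 80 min = 12:11 PM.
Customs ends at 12:11 PM + 260 min = 4:31 PM.
Customs starts at 4:31 PM − 105 min = 2:46 PM.
The shuttle is bounded by customs, so the latest it can start is 2:46 PM.

2:46 PM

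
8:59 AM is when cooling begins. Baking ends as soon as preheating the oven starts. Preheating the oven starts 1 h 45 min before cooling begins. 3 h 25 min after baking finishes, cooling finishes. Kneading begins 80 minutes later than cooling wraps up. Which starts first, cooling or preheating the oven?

Preheating the oven starts at 8:59 AM − 105 min = 7:14 AM.
Cooling starts at 8:59 AM and preheating the oven starts at 7:14 AM, so preheating the oven is first.

preheating the oven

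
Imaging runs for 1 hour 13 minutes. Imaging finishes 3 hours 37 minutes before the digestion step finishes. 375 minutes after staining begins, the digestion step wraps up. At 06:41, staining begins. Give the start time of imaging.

08:06

The digestion step ends at 06:41 + 375 min = 12:56.
Imaging ends at 12:56 − 217 min = 09:19.
Imaging starts at 09:19 − 73 min = 08:06.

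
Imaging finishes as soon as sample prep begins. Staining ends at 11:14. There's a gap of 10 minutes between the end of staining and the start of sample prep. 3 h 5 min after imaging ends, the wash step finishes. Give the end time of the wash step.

Sample prep starts at 11:14 + 10 min = 11:24.
So imaging ends at 11:24.
The wash step ends at 11:24 + 185 min = 14:29.

14:29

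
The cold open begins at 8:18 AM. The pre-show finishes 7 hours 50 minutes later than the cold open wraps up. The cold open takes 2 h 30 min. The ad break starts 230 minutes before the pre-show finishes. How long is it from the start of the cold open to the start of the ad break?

6 h 30 min

The cold open ends at 8:18 AM + 150 min = 10:48 AM.
The pre-show ends at 10:48 AM + 470 min = 6:38 PM.
The ad break starts at 6:38 PM − 230 min = 2:48 PM.
From 8:18 AM to 2:48 PM is 6 h 30 min.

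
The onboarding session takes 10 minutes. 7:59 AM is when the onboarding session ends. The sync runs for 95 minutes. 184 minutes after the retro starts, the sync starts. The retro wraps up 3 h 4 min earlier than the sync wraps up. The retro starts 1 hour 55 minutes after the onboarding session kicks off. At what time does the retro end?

The onboarding session starts at 7:59 AM − 10 min = 7:49 AM.
The retro starts at 7:49 AM + 115 min = 9:44 AM.
The sync starts at 9:44 AM + 184 min = 12:48 PM.
The sync ends at 12:48 PM + 95 min = 2:23 PM.
The retro ends at 2:23 PM − 184 min = 11:19 AM.

11:19 AM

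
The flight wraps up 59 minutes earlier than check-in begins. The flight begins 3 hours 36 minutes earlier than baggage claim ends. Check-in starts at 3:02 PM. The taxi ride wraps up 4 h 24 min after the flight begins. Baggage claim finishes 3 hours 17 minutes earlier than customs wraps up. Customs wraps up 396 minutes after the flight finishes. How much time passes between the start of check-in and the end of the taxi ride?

3 h 8 min

The flight ends at 3:02 PM − 59 min = 2:03 PM.
Customs ends at 2:03 PM + 396 min = 8:39 PM.
Baggage claim ends at 8:39 PM − 197 min = 5:22 PM.
The flight starts at 5:22 PM − 216 min = 1:46 PM.
The taxi ride ends at 1:46 PM + 264 min = 6:10 PM.
From 3:02 PM to 6:10 PM is 3 h 8 min.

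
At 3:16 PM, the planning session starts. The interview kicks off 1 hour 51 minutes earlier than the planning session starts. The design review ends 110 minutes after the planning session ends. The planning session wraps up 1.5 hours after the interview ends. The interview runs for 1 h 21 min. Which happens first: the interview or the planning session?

the interview

The interview starts at 3:16 PM − 111 min = 1:25 PM.
The interview starts at 1:25 PM and the planning session starts at 3:16 PM, so the interview is first.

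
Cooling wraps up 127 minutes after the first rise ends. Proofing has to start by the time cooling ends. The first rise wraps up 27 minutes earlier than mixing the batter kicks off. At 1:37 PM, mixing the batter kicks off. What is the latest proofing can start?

3:17 PM

The first rise ends at 1:37 PM − 27 min = 1:10 PM.
Cooling ends at 1:10 PM + 127 min = 3:17 PM.
Proofing is bounded by cooling, so the latest it can start is 3:17 PM.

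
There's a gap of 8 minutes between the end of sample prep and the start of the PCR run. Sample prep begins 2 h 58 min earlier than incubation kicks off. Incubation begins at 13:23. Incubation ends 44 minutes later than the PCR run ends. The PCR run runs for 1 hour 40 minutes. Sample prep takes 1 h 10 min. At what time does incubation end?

Sample prep starts at 13:23 − 178 min = 10:25.
Sample prep ends at 10:25 + 70 min = 11:35.
The PCR run starts at 11:35 + 8 min = 11:43.
The PCR run ends at 11:43 + 100 min = 13:23.
Incubation ends at 13:23 + 44 min = 14:07.

14:07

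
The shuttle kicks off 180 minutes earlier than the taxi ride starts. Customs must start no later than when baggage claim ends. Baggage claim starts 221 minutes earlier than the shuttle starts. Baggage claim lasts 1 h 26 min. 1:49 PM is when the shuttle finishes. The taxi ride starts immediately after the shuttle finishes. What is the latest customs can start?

The taxi ride starts at 1:49 PM.
The shuttle starts at 1:49 PM − 180 min = 10:49 AM.
Baggage claim starts at 10:49 AM − 221 min = 7:08 AM.
Baggage claim ends at 7:08 AM + 86 min = 8:34 AM.
Customs is bounded by baggage claim, so the latest it can start is 8:34 AM.

8:34 AM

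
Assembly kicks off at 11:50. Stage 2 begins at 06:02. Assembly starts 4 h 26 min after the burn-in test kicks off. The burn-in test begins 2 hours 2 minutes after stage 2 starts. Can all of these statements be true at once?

No

The burn-in test starts at 06:02 + 122 min = 08:04.
Assembly starts at 08:04 + 266 min = 12:30.
But assembly is also said to start at 11:50 — a 40-minute conflict.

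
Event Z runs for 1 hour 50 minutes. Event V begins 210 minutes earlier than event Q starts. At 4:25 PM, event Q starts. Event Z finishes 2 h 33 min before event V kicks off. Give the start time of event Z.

Event V starts at 4:25 PM − 210 min = 12:55 PM.
Event Z ends at 12:55 PM − 153 min = 10:22 AM.
Event Z starts at 10:22 AM − 110 min = 8:32 AM.

8:32 AM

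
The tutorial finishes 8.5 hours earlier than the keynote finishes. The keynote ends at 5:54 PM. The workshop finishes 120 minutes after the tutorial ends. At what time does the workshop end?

11:24 AM

The tutorial ends at 5:54 PM − 510 min = 9:24 AM.
The workshop ends at 9:24 AM + 120 min = 11:24 AM.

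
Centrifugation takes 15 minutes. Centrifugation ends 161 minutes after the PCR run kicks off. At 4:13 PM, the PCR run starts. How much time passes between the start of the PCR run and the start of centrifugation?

146 minutes

Centrifugation ends at 4:13 PM + 161 min = 6:54 PM.
Centrifugation starts at 6:54 PM − 15 min = 6:39 PM.
From 4:13 PM to 6:39 PM is 146 minutes.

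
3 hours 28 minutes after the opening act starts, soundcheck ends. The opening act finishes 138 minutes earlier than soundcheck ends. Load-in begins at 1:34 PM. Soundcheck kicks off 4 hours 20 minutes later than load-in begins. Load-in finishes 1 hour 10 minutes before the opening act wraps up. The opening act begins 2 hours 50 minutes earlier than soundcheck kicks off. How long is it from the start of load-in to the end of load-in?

Soundcheck starts at 1:34 PM + 260 min = 5:54 PM.
The opening act starts at 5:54 PM − 170 min = 3:04 PM.
Soundcheck ends at 3:04 PM + 208 min = 6:32 PM.
The opening act ends at 6:32 PM − 138 min = 4:14 PM.
Load-in ends at 4:14 PM − 70 min = 3:04 PM.
From 1:34 PM to 3:04 PM is 90 minutes.

90 minutes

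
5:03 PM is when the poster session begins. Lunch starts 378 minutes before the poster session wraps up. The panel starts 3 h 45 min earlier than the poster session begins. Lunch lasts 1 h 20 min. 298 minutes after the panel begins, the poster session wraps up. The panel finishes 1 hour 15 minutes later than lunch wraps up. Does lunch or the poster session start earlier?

lunch

The panel starts at 5:03 PM − 225 min = 1:18 PM.
The poster session ends at 1:18 PM + 298 min = 6:16 PM.
Lunch starts at 6:16 PM − 378 min = 11:58 AM.
Lunch starts at 11:58 AM and the poster session starts at 5:03 PM, so lunch is first.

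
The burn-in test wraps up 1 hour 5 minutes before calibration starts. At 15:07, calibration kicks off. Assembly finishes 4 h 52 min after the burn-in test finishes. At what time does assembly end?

18:54

The burn-in test ends at 15:07 − 65 min = 14:02.
Assembly ends at 14:02 + 292 min = 18:54.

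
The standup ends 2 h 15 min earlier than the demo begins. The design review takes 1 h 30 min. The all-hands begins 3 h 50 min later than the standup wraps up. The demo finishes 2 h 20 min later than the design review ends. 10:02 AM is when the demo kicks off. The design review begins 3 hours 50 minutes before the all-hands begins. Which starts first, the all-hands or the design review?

the design review

The standup ends at 10:02 AM − 135 min = 7:47 AM.
The all-hands starts at 7:47 AM + 230 min = 11:37 AM.
The design review starts at 11:37 AM − 230 min = 7:47 AM.
The all-hands starts at 11:37 AM and the design review starts at 7:47 AM, so the design review is first.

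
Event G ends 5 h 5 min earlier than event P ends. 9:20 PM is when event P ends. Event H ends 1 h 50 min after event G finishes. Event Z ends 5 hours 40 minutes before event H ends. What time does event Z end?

Event G ends at 9:20 PM − 305 min = 4:15 PM.
Event H ends at 4:15 PM + 110 min = 6:05 PM.
Event Z ends at 6:05 PM − 340 min = 12:25 PM.

12:25 PM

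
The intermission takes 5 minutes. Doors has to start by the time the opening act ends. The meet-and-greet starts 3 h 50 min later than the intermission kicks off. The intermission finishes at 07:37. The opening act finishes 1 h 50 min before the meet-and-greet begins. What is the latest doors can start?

The intermission starts at 07:37 − 5 min = 07:32.
The meet-and-greet starts at 07:32 + 230 min = 11:22.
The opening act ends at 11:22 − 110 min = 09:32.
Doors is bounded by the opening act, so the latest it can start is 09:32.

09:32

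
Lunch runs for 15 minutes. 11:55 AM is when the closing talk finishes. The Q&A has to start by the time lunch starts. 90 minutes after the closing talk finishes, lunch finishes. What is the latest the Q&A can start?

Lunch ends at 11:55 AM + 90 min = 1:25 PM.
Lunch starts at 1:25 PM − 15 min = 1:10 PM.
The Q&A is bounded by lunch, so the latest it can start is 1:10 PM.

1:10 PM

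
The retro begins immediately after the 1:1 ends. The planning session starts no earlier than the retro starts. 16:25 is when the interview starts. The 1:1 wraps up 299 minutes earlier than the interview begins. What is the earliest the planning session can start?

The 1:1 ends at 16:25 − 299 min = 11:26.
So the retro starts at 11:26.
The planning session is bounded by the retro, so the earliest it can start is 11:26.

11:26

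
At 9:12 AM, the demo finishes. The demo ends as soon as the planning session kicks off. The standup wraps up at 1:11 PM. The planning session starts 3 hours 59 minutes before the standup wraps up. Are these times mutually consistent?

Yes

The planning session starts at 1:11 PM − 239 min = 9:12 AM.
So the demo ends at 9:12 AM.
That matches the stated 9:12 AM, so the schedule is consistent.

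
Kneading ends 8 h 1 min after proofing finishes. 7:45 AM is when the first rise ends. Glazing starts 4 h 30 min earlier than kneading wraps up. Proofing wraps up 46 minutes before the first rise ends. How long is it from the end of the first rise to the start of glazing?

Proofing ends at 7:45 AM − 46 min = 6:59 AM.
Kneading ends at 6:59 AM + 481 min = 3:00 PM.
Glazing starts at 3:00 PM − 270 min = 10:30 AM.
From 7:45 AM to 10:30 AM is 2 hours 45 minutes.

2 hours 45 minutes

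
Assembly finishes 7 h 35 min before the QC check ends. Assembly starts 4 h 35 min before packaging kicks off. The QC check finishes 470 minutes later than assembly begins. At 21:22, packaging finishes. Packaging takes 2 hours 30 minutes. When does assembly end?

14:32

Packaging starts at 21:22 − 150 min = 18:52.
Assembly starts at 18:52 − 275 min = 14:17.
The QC check ends at 14:17 + 470 min = 22:07.
Assembly ends at 22:07 − 455 min = 14:32.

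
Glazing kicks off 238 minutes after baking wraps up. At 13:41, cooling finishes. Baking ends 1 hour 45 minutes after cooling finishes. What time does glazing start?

Baking ends at 13:41 + 105 min = 15:26.
Glazing starts at 15:26 + 238 min = 19:24.

19:24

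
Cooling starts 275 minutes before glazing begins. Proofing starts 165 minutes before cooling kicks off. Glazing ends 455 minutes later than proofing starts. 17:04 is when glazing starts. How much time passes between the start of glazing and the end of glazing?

Cooling starts at 17:04 − 275 min = 12:29.
Proofing starts at 12:29 − 165 min = 09:44.
Glazing ends at 09:44 + 455 min = 17:19.
From 17:04 to 17:19 is 15 minutes.

15 minutes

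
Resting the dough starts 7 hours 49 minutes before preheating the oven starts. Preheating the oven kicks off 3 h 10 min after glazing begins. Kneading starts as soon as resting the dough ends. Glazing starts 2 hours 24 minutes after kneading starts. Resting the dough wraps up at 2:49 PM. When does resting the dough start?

12:34 PM

Kneading starts at 2:49 PM.
Glazing starts at 2:49 PM + 144 min = 5:13 PM.
Preheating the oven starts at 5:13 PM + 190 min = 8:23 PM.
Resting the dough starts at 8:23 PM − 469 min = 12:34 PM.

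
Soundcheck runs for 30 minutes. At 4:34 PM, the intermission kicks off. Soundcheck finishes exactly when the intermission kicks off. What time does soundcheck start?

4:04 PM

Soundcheck ends at 4:34 PM.
Soundcheck starts at 4:34 PM − 30 min = 4:04 PM.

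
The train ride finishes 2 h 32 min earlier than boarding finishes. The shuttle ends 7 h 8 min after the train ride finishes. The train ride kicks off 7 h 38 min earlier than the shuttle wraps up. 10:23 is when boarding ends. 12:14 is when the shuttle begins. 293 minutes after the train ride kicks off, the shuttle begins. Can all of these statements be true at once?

Yes

The train ride ends at 10:23 − 152 min = 07:51.
The shuttle ends at 07:51 + 428 min = 14:59.
The train ride starts at 14:59 − 458 min = 07:21.
The shuttle starts at 07:21 + 293 min = 12:14.
That matches the stated 12:14, so the schedule is consistent.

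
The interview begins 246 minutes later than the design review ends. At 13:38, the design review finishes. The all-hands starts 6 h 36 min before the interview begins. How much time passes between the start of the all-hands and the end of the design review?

2.5 hours

The interview starts at 13:38 + 246 min = 17:44.
The all-hands starts at 17:44 − 396 min = 11:08.
From 11:08 to 13:38 is 2.5 hours.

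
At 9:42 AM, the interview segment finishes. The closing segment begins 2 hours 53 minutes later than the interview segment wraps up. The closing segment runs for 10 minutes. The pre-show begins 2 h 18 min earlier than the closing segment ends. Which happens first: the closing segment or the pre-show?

the pre-show

The closing segment starts at 9:42 AM + 173 min = 12:35 PM.
The closing segment ends at 12:35 PM + 10 min = 12:45 PM.
The pre-show starts at 12:45 PM − 138 min = 10:27 AM.
The closing segment starts at 12:35 PM and the pre-show starts at 10:27 AM, so the pre-show is first.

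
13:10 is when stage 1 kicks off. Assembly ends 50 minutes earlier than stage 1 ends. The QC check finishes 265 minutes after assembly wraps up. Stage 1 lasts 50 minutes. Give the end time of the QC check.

Stage 1 ends at 13:10 + 50 min = 14:00.
Assembly ends at 14:00 − 50 min = 13:10.
The QC check ends at 13:10 + 265 min = 17:35.

17:35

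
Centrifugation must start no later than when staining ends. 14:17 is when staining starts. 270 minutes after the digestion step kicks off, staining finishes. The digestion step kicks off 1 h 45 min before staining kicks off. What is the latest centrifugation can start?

The digestion step starts at 14:17 − 105 min = 12:32.
Staining ends at 12:32 + 270 min = 17:02.
Centrifugation is bounded by staining, so the latest it can start is 17:02.

17:02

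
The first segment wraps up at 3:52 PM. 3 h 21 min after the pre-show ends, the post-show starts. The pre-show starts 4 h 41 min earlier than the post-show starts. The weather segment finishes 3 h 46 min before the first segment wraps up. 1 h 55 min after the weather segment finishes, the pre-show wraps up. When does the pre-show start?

The weather segment ends at 3:52 PM − 226 min = 12:06 PM.
The pre-show ends at 12:06 PM + 115 min = 2:01 PM.
The post-show starts at 2:01 PM + 201 min = 5:22 PM.
The pre-show starts at 5:22 PM − 281 min = 12:41 PM.

12:41 PM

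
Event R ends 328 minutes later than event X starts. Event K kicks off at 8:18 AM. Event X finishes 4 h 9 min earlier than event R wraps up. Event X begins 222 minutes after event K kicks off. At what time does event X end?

1:19 PM

Event X starts at 8:18 AM + 222 min = 12:00 PM.
Event R ends at 12:00 PM + 328 min = 5:28 PM.
Event X ends at 5:28 PM − 249 min = 1:19 PM.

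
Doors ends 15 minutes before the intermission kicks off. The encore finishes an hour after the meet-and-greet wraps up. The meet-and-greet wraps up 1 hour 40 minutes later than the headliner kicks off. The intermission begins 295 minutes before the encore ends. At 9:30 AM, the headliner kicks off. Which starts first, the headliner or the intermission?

The meet-and-greet ends at 9:30 AM + 100 min = 11:10 AM.
The encore ends at 11:10 AM + 60 min = 12:10 PM.
The intermission starts at 12:10 PM − 295 min = 7:15 AM.
The headliner starts at 9:30 AM and the intermission starts at 7:15 AM, so the intermission is first.

the intermission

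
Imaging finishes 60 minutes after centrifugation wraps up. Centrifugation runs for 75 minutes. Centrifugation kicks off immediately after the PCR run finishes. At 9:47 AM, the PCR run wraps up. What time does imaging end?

12:02 PM

Centrifugation starts at 9:47 AM.
Centrifugation ends at 9:47 AM + 75 min = 11:02 AM.
Imaging ends at 11:02 AM + 60 min = 12:02 PM.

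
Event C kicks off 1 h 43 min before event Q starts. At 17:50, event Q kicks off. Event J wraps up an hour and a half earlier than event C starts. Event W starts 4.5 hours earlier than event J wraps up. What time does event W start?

10:07

Event C starts at 17:50 − 103 min = 16:07.
Event J ends at 16:07 − 90 min = 14:37.
Event W starts at 14:37 − 270 min = 10:07.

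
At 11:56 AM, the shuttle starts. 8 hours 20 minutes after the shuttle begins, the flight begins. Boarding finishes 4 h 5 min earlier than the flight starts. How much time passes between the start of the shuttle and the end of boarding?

4 hours 15 minutes

The flight starts at 11:56 AM + 500 min = 8:16 PM.
Boarding ends at 8:16 PM − 245 min = 4:11 PM.
From 11:56 AM to 4:11 PM is 4 hours 15 minutes.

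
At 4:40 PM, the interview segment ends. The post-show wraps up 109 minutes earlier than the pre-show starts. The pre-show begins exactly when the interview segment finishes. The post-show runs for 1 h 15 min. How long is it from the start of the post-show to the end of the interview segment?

The pre-show starts at 4:40 PM.
The post-show ends at 4:40 PM − 109 min = 2:51 PM.
The post-show starts at 2:51 PM − 75 min = 1:36 PM.
From 1:36 PM to 4:40 PM is 3 h 4 min.

3 h 4 min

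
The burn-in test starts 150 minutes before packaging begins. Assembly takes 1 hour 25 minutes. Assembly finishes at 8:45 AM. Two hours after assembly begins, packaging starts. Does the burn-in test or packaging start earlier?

the burn-in test

Assembly starts at 8:45 AM − 85 min = 7:20 AM.
Packaging starts at 7:20 AM + 120 min = 9:20 AM.
The burn-in test starts at 9:20 AM − 150 min = 6:50 AM.
The burn-in test starts at 6:50 AM and packaging starts at 9:20 AM, so the burn-in test is first.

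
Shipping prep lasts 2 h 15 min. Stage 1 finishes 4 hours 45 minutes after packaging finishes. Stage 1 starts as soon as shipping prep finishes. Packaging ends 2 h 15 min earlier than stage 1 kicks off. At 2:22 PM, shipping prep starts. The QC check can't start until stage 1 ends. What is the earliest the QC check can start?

7:07 PM

Shipping prep ends at 2:22 PM + 135 min = 4:37 PM.
So stage 1 starts at 4:37 PM.
Packaging ends at 4:37 PM − 135 min = 2:22 PM.
Stage 1 ends at 2:22 PM + 285 min = 7:07 PM.
The QC check is bounded by stage 1, so the earliest it can start is 7:07 PM.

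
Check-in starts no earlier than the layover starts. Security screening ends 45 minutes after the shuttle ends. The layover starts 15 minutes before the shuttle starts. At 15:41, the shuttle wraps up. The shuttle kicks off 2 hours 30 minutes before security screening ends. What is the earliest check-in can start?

Security screening ends at 15:41 + 45 min = 16:26.
The shuttle starts at 16:26 − 150 min = 13:56.
The layover starts at 13:56 − 15 min = 13:41.
Check-in is bounded by the layover, so the earliest it can start is 13:41.

13:41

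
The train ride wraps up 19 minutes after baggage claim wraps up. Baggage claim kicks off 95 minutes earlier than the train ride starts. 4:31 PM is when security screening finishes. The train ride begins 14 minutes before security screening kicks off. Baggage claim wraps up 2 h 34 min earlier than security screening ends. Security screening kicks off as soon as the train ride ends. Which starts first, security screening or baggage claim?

baggage claim

Baggage claim ends at 4:31 PM − 154 min = 1:57 PM.
The train ride ends at 1:57 PM + 19 min = 2:16 PM.
So security screening starts at 2:16 PM.
The train ride starts at 2:16 PM − 14 min = 2:02 PM.
Baggage claim starts at 2:02 PM − 95 min = 12:27 PM.
Security screening starts at 2:16 PM and baggage claim starts at 12:27 PM, so baggage claim is first.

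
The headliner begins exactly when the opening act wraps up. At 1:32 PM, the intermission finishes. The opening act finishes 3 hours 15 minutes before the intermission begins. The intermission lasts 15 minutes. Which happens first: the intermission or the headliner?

The intermission starts at 1:32 PM − 15 min = 1:17 PM.
The opening act ends at 1:17 PM − 195 min = 10:02 AM.
So the headliner starts at 10:02 AM.
The intermission starts at 1:17 PM and the headliner starts at 10:02 AM, so the headliner is first.

the headliner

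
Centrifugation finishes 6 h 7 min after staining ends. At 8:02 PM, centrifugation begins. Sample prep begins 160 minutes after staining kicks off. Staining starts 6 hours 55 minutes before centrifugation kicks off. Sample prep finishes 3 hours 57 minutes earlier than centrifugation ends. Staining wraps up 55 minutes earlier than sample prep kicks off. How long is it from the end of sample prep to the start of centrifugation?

180 minutes

Staining starts at 8:02 PM − 415 min = 1:07 PM.
Sample prep starts at 1:07 PM + 160 min = 3:47 PM.
Staining ends at 3:47 PM − 55 min = 2:52 PM.
Centrifugation ends at 2:52 PM + 367 min = 8:59 PM.
Sample prep ends at 8:59 PM − 237 min = 5:02 PM.
From 5:02 PM to 8:02 PM is 180 minutes.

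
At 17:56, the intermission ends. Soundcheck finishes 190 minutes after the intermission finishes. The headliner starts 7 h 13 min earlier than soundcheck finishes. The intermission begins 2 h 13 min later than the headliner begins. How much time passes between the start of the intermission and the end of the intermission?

Soundcheck ends at 17:56 + 190 min = 21:06.
The headliner starts at 21:06 − 433 min = 13:53.
The intermission starts at 13:53 + 133 min = 16:06.
From 16:06 to 17:56 is 110 minutes.

110 minutes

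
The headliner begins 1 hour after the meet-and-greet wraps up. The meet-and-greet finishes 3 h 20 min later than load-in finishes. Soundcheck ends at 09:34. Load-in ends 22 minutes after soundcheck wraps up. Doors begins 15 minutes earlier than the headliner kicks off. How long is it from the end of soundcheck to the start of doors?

267 minutes

Load-in ends at 09:34 + 22 min = 09:56.
The meet-and-greet ends at 09:56 + 200 min = 13:16.
The headliner starts at 13:16 + 60 min = 14:16.
Doors starts at 14:16 − 15 min = 14:01.
From 09:34 to 14:01 is 267 minutes.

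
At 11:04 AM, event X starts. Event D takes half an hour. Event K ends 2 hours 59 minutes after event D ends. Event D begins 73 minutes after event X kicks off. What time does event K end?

Event D starts at 11:04 AM + 73 min = 12:17 PM.
Event D ends at 12:17 PM + 30 min = 12:47 PM.
Event K ends at 12:47 PM + 179 min = 3:46 PM.

3:46 PM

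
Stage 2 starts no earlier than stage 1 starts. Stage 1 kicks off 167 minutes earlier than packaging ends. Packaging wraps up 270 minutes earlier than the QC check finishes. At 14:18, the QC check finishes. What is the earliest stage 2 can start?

Packaging ends at 14:18 − 270 min = 09:48.
Stage 1 starts at 09:48 − 167 min = 07:01.
Stage 2 is bounded by stage 1, so the earliest it can start is 07:01.

07:01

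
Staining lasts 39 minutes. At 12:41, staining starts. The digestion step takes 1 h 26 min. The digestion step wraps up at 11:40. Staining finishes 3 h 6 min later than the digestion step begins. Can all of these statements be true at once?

The digestion step starts at 11:40 − 86 min = 10:14.
Staining ends at 10:14 + 186 min = 13:20.
Staining starts at 13:20 − 39 min = 12:41.
That matches the stated 12:41, so the schedule is consistent.

Yes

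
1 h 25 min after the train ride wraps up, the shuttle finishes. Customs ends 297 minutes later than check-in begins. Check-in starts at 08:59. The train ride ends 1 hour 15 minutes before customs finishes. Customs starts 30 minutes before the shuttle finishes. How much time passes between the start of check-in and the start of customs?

Customs ends at 08:59 + 297 min = 13:56.
The train ride ends at 13:56 − 75 min = 12:41.
The shuttle ends at 12:41 + 85 min = 14:06.
Customs starts at 14:06 − 30 min = 13:36.
From 08:59 to 13:36 is 4 h 37 min.

4 h 37 min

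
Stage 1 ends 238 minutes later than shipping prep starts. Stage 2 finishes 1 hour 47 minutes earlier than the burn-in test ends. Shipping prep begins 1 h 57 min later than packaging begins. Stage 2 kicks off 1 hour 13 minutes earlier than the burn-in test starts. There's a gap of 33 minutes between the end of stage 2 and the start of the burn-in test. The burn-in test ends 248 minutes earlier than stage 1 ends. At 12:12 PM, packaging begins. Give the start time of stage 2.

Shipping prep starts at 12:12 PM + 117 min = 2:09 PM.
Stage 1 ends at 2:09 PM + 238 min = 6:07 PM.
The burn-in test ends at 6:07 PM − 248 min = 1:59 PM.
Stage 2 ends at 1:59 PM − 107 min = 12:12 PM.
The burn-in test starts at 12:12 PM + 33 min = 12:45 PM.
Stage 2 starts at 12:45 PM − 73 min = 11:32 AM.

11:32 AM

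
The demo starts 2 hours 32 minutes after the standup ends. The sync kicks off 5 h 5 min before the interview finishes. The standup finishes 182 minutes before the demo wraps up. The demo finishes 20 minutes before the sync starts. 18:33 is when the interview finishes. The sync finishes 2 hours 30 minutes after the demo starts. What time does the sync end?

15:08

The sync starts at 18:33 − 305 min = 13:28.
The demo ends at 13:28 − 20 min = 13:08.
The standup ends at 13:08 − 182 min = 10:06.
The demo starts at 10:06 + 152 min = 12:38.
The sync ends at 12:38 + 150 min = 15:08.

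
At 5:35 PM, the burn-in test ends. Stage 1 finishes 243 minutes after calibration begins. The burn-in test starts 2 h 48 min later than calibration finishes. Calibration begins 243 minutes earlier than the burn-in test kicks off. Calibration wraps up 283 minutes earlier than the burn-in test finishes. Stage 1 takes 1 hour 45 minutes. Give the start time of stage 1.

Calibration ends at 5:35 PM − 283 min = 12:52 PM.
The burn-in test starts at 12:52 PM + 168 min = 3:40 PM.
Calibration starts at 3:40 PM − 243 min = 11:37 AM.
Stage 1 ends at 11:37 AM + 243 min = 3:40 PM.
Stage 1 starts at 3:40 PM − 105 min = 1:55 PM.

1:55 PM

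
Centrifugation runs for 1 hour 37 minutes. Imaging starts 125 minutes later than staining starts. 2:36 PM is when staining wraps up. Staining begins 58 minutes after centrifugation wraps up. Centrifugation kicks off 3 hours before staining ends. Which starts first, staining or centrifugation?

centrifugation

Centrifugation starts at 2:36 PM − 180 min = 11:36 AM.
Centrifugation ends at 11:36 AM + 97 min = 1:13 PM.
Staining starts at 1:13 PM + 58 min = 2:11 PM.
Staining starts at 2:11 PM and centrifugation starts at 11:36 AM, so centrifugation is first.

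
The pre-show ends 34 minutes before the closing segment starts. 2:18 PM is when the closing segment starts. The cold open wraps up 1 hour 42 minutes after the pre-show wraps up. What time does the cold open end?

3:26 PM

The pre-show ends at 2:18 PM − 34 min = 1:44 PM.
The cold open ends at 1:44 PM + 102 min = 3:26 PM.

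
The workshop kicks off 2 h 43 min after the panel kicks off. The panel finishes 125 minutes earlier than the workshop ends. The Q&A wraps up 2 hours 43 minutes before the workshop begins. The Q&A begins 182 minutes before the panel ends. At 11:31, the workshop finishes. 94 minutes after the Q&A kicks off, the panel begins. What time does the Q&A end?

The panel ends at 11:31 − 125 min = 09:26.
The Q&A starts at 09:26 − 182 min = 06:24.
The panel starts at 06:24 + 94 min = 07:58.
The workshop starts at 07:58 + 163 min = 10:41.
The Q&A ends at 10:41 − 163 min = 07:58.

07:58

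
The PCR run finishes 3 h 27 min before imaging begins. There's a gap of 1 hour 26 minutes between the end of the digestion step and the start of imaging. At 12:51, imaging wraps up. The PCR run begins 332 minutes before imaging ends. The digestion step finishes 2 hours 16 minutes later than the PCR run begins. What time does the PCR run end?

The PCR run starts at 12:51 − 332 min = 07:19.
The digestion step ends at 07:19 + 136 min = 09:35.
Imaging starts at 09:35 + 86 min = 11:01.
The PCR run ends at 11:01 − 207 min = 07:34.

07:34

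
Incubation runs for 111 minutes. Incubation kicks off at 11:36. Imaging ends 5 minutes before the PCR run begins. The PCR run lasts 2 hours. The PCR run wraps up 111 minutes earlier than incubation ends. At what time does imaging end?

Incubation ends at 11:36 + 111 min = 13:27.
The PCR run ends at 13:27 − 111 min = 11:36.
The PCR run starts at 11:36 − 120 min = 09:36.
Imaging ends at 09:36 − 5 min = 09:31.

09:31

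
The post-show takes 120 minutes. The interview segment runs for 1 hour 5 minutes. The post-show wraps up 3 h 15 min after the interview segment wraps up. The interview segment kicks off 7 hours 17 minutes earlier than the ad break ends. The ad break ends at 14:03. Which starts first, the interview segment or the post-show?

the interview segment

The interview segment starts at 14:03 − 437 min = 06:46.
The interview segment ends at 06:46 + 65 min = 07:51.
The post-show ends at 07:51 + 195 min = 11:06.
The post-show starts at 11:06 − 120 min = 09:06.
The interview segment starts at 06:46 and the post-show starts at 09:06, so the interview segment is first.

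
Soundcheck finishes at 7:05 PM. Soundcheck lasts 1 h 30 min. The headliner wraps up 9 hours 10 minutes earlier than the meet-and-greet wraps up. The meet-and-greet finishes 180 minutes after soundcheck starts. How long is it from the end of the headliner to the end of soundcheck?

Soundcheck starts at 7:05 PM − 90 min = 5:35 PM.
The meet-and-greet ends at 5:35 PM + 180 min = 8:35 PM.
The headliner ends at 8:35 PM − 550 min = 11:25 AM.
From 11:25 AM to 7:05 PM is 7 hours 40 minutes.

7 hours 40 minutes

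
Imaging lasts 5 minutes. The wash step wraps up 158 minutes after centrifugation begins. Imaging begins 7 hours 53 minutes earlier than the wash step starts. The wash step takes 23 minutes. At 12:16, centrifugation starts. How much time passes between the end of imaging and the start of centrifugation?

5 hours 33 minutes

The wash step ends at 12:16 + 158 min = 14:54.
The wash step starts at 14:54 − 23 min = 14:31.
Imaging starts at 14:31 − 473 min = 06:38.
Imaging ends at 06:38 + 5 min = 06:43.
From 06:43 to 12:16 is 5 hours 33 minutes.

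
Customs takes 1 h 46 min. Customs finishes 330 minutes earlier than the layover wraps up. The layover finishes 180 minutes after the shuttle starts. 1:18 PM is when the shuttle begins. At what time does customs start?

9:02 AM

The layover ends at 1:18 PM + 180 min = 4:18 PM.
Customs ends at 4:18 PM − 330 min = 10:48 AM.
Customs starts at 10:48 AM − 106 min = 9:02 AM.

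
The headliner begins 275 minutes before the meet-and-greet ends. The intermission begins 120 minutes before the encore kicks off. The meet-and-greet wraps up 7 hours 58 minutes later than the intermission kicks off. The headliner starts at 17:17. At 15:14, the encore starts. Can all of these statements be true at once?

The intermission starts at 15:14 − 120 min = 13:14.
The meet-and-greet ends at 13:14 + 478 min = 21:12.
The headliner starts at 21:12 − 275 min = 16:37.
But the headliner is also said to start at 17:17 — a 40-minute conflict.

No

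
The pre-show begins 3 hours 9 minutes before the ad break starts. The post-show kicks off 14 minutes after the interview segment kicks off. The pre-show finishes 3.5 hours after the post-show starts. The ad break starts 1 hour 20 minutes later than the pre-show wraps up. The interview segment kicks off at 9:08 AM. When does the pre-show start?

The post-show starts at 9:08 AM + 14 min = 9:22 AM.
The pre-show ends at 9:22 AM + 210 min = 12:52 PM.
The ad break starts at 12:52 PM + 80 min = 2:12 PM.
The pre-show starts at 2:12 PM − 189 min = 11:03 AM.

11:03 AM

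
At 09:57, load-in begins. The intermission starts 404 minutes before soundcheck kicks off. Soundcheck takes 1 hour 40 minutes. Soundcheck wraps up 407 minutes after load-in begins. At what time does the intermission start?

08:20

Soundcheck ends at 09:57 + 407 min = 16:44.
Soundcheck starts at 16:44 − 100 min = 15:04.
The intermission starts at 15:04 − 404 min = 08:20.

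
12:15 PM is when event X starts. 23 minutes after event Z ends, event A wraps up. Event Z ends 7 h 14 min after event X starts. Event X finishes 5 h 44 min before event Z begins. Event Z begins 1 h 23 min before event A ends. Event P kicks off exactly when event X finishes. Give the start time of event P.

12:45 PM

Event Z ends at 12:15 PM + 434 min = 7:29 PM.
Event A ends at 7:29 PM + 23 min = 7:52 PM.
Event Z starts at 7:52 PM − 83 min = 6:29 PM.
Event X ends at 6:29 PM − 344 min = 12:45 PM.
So event P starts at 12:45 PM.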